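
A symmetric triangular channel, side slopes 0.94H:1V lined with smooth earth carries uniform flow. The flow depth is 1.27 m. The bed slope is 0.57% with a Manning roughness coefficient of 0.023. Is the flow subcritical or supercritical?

For a triangular section with side slope z = 0.94: A = zy² = 0.94×1.27² = 1.516 m²; P = 2y√(1+z²) = 2×1.27×1.372 = 3.486 m.
Hydraulic radius R = A/P = 1.516/3.486 = 0.4349 m.
V = (1/n) R^(2/3) √S = (1/0.023) × 0.4349^(2/3) × √0.0057 = 1.884 m/s. Hydraulic depth D_h = A/T = 1.516/2.388 = 0.635 m.
Froude number Fr = V/√(g·D_h) = 1.884/√(9.81×0.635) = 0.755, which is less than 1, so the flow is subcritical.

subcritical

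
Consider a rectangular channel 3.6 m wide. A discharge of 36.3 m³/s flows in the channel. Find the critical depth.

y_c = 2.18 m

For a rectangular channel, critical depth y_c = (q²/g)^(1/3) where q = Q/b = 36.3/3.6 = 10.08 m²/s.
So y_c = (10.08²/9.81)^(1/3) = 2.18 m.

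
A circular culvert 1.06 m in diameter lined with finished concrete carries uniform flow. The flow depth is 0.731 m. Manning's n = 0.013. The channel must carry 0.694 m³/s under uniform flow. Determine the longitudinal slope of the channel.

For a circular section of diameter D = 1.06 m at depth y = 0.731 m, the central angle is θ = 2 arccos(1 − 2y/D) = 3.92 rad. Then A = (D²/8)(θ − sin θ) = 0.6491 m² and P = Dθ/2 = 2.077 m.
Hydraulic radius R = A/P = 0.6491/2.077 = 0.3125 m.
From Manning's equation, S = [nQ / (1 A R^(2/3))]² = [0.013 × 0.694 / (1 × 0.6491 × 0.3125^(2/3))]² = 0.000911.

S = 0.000911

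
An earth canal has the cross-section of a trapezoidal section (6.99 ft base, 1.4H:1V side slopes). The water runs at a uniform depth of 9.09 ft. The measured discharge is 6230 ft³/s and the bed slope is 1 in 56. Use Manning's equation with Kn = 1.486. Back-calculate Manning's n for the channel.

With bottom width b = 6.99 ft and side slope z = 1.4: A = (b + zy)y = (6.99 + 1.4×9.09)×9.09 = 179.2 ft²; P = b + 2y√(1+z²) = 6.99 + 2×9.09×1.72 = 38.27 ft.
Hydraulic radius R = A/P = 179.2/38.27 = 4.683 ft.
Rearranging Manning's equation: n = (1.486/Q) A R^(2/3) S^(1/2) = (1.486/6230) × 179.2 × 4.683^(2/3) × √0.01786 = 0.016.

n = 0.016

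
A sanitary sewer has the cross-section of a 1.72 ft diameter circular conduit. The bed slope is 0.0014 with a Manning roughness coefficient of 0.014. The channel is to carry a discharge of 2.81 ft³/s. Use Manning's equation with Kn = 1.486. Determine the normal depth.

Manning's equation rearranged: A R^(2/3) = nQ / (1.486·√S) = 0.014 × 2.81 / (1.486 × √0.0014) = 0.7075.
Try y = 0.626 ft: A R^(2/3) = 0.3746 — short.
Try y = 0.983 ft: A R^(2/3) = 0.8244 — over.
Try y = 0.895 ft: A R^(2/3) = 0.7078 — matches.

y_n = 0.895 ft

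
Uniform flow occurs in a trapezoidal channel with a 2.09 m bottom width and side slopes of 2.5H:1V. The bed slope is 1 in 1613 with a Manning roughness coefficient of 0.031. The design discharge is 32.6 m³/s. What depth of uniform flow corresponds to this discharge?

y_n = 3.05 m

Manning's equation rearranged: A R^(2/3) = nQ / (1·√S) = 0.031 × 32.6 / (√0.00062) = 40.59.
At y = 2.23 m: A R^(2/3) = 19.43 — too small.
At y = 3.38 m: A R^(2/3) = 51.85 — too large.
At y = 3.05 m: A R^(2/3) = 40.54 — matches.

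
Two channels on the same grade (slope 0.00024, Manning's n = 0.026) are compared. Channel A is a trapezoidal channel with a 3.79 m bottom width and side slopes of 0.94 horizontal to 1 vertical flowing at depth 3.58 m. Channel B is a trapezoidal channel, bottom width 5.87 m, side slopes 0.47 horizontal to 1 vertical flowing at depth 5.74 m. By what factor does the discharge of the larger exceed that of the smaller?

Channel A: With bottom width b = 3.79 m and side slope z = 0.94: A = (b + zy)y = (3.79 + 0.94×3.58)×3.58 = 25.62 m²; P = b + 2y√(1+z²) = 3.79 + 2×3.58×1.372 = 13.62 m. Hydraulic radius R = A/P = 25.62/13.62 = 1.881 m. Q_A = (1/0.026)·25.62·1.881^(2/3)·√0.00024 = 23.26 m³/s.
Channel B: With bottom width b = 5.87 m and side slope z = 0.47: A = (b + zy)y = (5.87 + 0.47×5.74)×5.74 = 49.18 m²; P = b + 2y√(1+z²) = 5.87 + 2×5.74×1.105 = 18.55 m. Hydraulic radius R = A/P = 49.18/18.55 = 2.65 m. Q_B = (1/0.026)·49.18·2.65^(2/3)·√0.00024 = 56.12 m³/s.
The larger discharge is 56.12 m³/s and the smaller is 23.26 m³/s; the ratio is 2.41.

2.41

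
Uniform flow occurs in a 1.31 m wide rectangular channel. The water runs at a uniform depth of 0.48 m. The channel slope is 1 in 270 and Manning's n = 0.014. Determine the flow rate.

Q = 1.16 m³/s

Flow area A = b·y = 1.31 × 0.48 = 0.6288 m². Wetted perimeter P = b + 2y = 1.31 + 2×0.48 = 2.27 m.
Hydraulic radius R = A/P = 0.6288/2.27 = 0.277 m.
Manning's equation: Q = (1/n) A R^(2/3) S^(1/2) = (1/0.014) × 0.6288 × 0.277^(2/3) × 0.003704^(1/2) = 1.16 m³/s.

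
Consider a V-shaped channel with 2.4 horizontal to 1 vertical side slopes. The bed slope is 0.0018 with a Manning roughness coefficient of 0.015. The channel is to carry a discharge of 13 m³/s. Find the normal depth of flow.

y_n = 1.55 m

Manning's equation rearranged: A R^(2/3) = nQ / (1·√S) = 0.015 × 13 / (√0.0018) = 4.596.
At y = 1.82 m: A R^(2/3) = 7.077 — over.
At y = 1.37 m: A R^(2/3) = 3.318 — short.
At y = 1.55 m: A R^(2/3) = 4.612 — ≈ 4.596.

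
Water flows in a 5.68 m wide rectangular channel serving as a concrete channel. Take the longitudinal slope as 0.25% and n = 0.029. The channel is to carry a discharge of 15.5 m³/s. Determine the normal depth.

Manning's equation rearranged: A R^(2/3) = nQ / (1·√S) = 0.029 × 15.5 / (√0.0025) = 8.99.
Trying y = 1.87 m: A R^(2/3) = 11.51 — high.
Trying y = 1.23 m: A R^(2/3) = 6.31 — low.
Trying y = 1.57 m: A R^(2/3) = 8.983 — matches.

y_n = 1.57 m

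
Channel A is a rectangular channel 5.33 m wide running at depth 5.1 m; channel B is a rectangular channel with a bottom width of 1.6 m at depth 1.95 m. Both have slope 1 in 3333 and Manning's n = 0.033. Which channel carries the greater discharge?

channel A

Channel A: Flow area A = b·y = 5.33 × 5.1 = 27.18 m². Wetted perimeter P = b + 2y = 5.33 + 2×5.1 = 15.53 m. Hydraulic radius R = A/P = 27.18/15.53 = 1.75 m. Q_A = (1/0.033)·27.18·1.75^(2/3)·√0.0003 = 20.72 m³/s.
Channel B: Flow area A = b·y = 1.6 × 1.95 = 3.12 m². Wetted perimeter P = b + 2y = 1.6 + 2×1.95 = 5.5 m. Hydraulic radius R = A/P = 3.12/5.5 = 0.5673 m. Q_B = (1/0.033)·3.12·0.5673^(2/3)·√0.0003 = 1.122 m³/s.
Q_A = 20.72 m³/s vs Q_B = 1.122 m³/s, so channel A carries more.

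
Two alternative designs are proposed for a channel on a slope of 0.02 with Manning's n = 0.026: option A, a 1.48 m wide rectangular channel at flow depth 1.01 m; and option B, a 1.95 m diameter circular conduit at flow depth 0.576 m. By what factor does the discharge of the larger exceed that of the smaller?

2.41

Channel A: Flow area A = b·y = 1.48 × 1.01 = 1.495 m². Wetted perimeter P = b + 2y = 1.48 + 2×1.01 = 3.5 m. Hydraulic radius R = A/P = 1.495/3.5 = 0.4271 m. Q_A = (1/0.026)·1.495·0.4271^(2/3)·√0.02 = 4.611 m³/s.
Channel B: For a circular section of diameter D = 1.95 m at depth y = 0.576 m, the central angle is θ = 2 arccos(1 − 2y/D) = 2.298 rad. Then A = (D²/8)(θ − sin θ) = 0.7375 m² and P = Dθ/2 = 2.241 m. Hydraulic radius R = A/P = 0.7375/2.241 = 0.3291 m. Q_B = (1/0.026)·0.7375·0.3291^(2/3)·√0.02 = 1.912 m³/s.
The larger discharge is 4.611 m³/s and the smaller is 1.912 m³/s; the ratio is 2.41.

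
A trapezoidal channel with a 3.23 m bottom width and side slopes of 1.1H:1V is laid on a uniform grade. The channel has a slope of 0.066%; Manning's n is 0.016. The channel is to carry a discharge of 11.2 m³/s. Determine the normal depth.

Manning's equation rearranged: A R^(2/3) = nQ / (1·√S) = 0.016 × 11.2 / (√0.00066) = 6.975.
Trying y = 1.63 m: A R^(2/3) = 8.262 — high.
Trying y = 1.25 m: A R^(2/3) = 5.078 — low.
Trying y = 1.49 m: A R^(2/3) = 6.997 — matches.

y_n = 1.49 m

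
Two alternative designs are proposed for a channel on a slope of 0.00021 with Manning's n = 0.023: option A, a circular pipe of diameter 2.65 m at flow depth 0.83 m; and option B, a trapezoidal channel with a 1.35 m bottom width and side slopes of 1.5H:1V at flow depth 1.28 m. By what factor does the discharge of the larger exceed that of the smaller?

3.71

Channel A: For a circular section of diameter D = 2.65 m at depth y = 0.83 m, the central angle is θ = 2 arccos(1 − 2y/D) = 2.376 rad. Then A = (D²/8)(θ − sin θ) = 1.477 m² and P = Dθ/2 = 3.148 m. Hydraulic radius R = A/P = 1.477/3.148 = 0.4692 m. Q_A = (1/0.023)·1.477·0.4692^(2/3)·√0.00021 = 0.562 m³/s.
Channel B: With bottom width b = 1.35 m and side slope z = 1.5: A = (b + zy)y = (1.35 + 1.5×1.28)×1.28 = 4.186 m²; P = b + 2y√(1+z²) = 1.35 + 2×1.28×1.803 = 5.965 m. Hydraulic radius R = A/P = 4.186/5.965 = 0.7017 m. Q_B = (1/0.023)·4.186·0.7017^(2/3)·√0.00021 = 2.082 m³/s.
The larger discharge is 2.082 m³/s and the smaller is 0.562 m³/s; the ratio is 3.71.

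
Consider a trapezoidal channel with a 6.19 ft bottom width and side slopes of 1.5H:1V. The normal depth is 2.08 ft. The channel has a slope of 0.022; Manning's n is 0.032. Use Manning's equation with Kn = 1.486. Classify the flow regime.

With bottom width b = 6.19 ft and side slope z = 1.5: A = (b + zy)y = (6.19 + 1.5×2.08)×2.08 = 19.36 ft²; P = b + 2y√(1+z²) = 6.19 + 2×2.08×1.803 = 13.69 ft.
Hydraulic radius R = A/P = 19.36/13.69 = 1.415 ft.
V = (1.486/n) R^(2/3) √S = (1.486/0.032) × 1.415^(2/3) × √0.022 = 8.68 ft/s. Hydraulic depth D_h = A/T = 19.36/12.43 = 1.558 ft.
Froude number Fr = V/√(g·D_h) = 8.68/√(32.2×1.558) = 1.23, which is greater than 1, so the flow is supercritical.

supercritical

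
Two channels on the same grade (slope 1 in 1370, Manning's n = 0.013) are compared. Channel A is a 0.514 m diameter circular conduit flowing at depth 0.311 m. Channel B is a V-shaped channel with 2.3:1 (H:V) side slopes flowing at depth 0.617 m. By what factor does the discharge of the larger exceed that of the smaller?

Channel A: For a circular section of diameter D = 0.514 m at depth y = 0.311 m, the central angle is θ = 2 arccos(1 − 2y/D) = 3.565 rad. Then A = (D²/8)(θ − sin θ) = 0.1313 m² and P = Dθ/2 = 0.9162 m. Hydraulic radius R = A/P = 0.1313/0.9162 = 0.1433 m. Q_A = (1/0.013)·0.1313·0.1433^(2/3)·√0.0007299 = 0.07473 m³/s.
Channel B: For a triangular section with side slope z = 2.3: A = zy² = 2.3×0.617² = 0.8756 m²; P = 2y√(1+z²) = 2×0.617×2.508 = 3.095 m. Hydraulic radius R = A/P = 0.8756/3.095 = 0.2829 m. Q_B = (1/0.013)·0.8756·0.2829^(2/3)·√0.0007299 = 0.7842 m³/s.
The larger discharge is 0.7842 m³/s and the smaller is 0.07473 m³/s; the ratio is 10.5.

10.5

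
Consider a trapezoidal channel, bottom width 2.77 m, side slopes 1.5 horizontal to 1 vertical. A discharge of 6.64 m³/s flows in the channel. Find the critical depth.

At critical depth, Q² T / (g A³) = 1, i.e. A³/T = Q²/g = 6.64²/9.81 = 4.494.
At y = 0.575 m: A³/T = 2.027 — short.
At y = 0.829 m: A³/T = 7.006 — over.
At y = 0.728 m: A³/T = 4.486 — matches.

y_c = 0.728 m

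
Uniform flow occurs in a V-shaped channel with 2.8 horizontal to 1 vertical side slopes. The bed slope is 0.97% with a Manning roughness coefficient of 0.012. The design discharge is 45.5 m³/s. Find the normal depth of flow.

Manning's equation rearranged: A R^(2/3) = nQ / (1·√S) = 0.012 × 45.5 / (√0.0097) = 5.544.
At y = 1.99 m: A R^(2/3) = 10.62 — too large.
At y = 1.14 m: A R^(2/3) = 2.403 — too small.
At y = 1.56 m: A R^(2/3) = 5.547 — ≈ 5.544.

y_n = 1.56 m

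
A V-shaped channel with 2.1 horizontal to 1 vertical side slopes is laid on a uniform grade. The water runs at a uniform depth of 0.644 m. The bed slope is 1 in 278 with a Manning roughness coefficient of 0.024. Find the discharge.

Q = 0.955 m³/s

For a triangular section with side slope z = 2.1: A = zy² = 2.1×0.644² = 0.8709 m²; P = 2y√(1+z²) = 2×0.644×2.326 = 2.996 m.
Hydraulic radius R = A/P = 0.8709/2.996 = 0.2907 m.
Manning's equation: Q = (1/n) A R^(2/3) S^(1/2) = (1/0.024) × 0.8709 × 0.2907^(2/3) × 0.003597^(1/2) = 0.955 m³/s.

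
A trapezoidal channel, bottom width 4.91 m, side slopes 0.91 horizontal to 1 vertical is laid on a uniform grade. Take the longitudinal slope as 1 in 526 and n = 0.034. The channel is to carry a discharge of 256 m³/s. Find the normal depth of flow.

y_n = 7.45 m

Manning's equation rearranged: A R^(2/3) = nQ / (1·√S) = 0.034 × 256 / (√0.001901) = 199.6.
At y = 6.18 m: A R^(2/3) = 135.7 — too small.
At y = 9.04 m: A R^(2/3) = 301.5 — too large.
At y = 7.45 m: A R^(2/3) = 199.8 — close enough.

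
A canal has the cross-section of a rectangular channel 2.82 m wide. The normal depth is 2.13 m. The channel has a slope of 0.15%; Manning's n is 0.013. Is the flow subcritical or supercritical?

subcritical

Flow area A = b·y = 2.82 × 2.13 = 6.007 m². Wetted perimeter P = b + 2y = 2.82 + 2×2.13 = 7.08 m.
Hydraulic radius R = A/P = 6.007/7.08 = 0.8484 m.
V = (1/n) R^(2/3) √S = (1/0.013) × 0.8484^(2/3) × √0.0015 = 2.67 m/s. Hydraulic depth D_h = A/T = 6.007/2.82 = 2.13 m.
Froude number Fr = V/√(g·D_h) = 2.67/√(9.81×2.13) = 0.584, which is less than 1, so the flow is subcritical.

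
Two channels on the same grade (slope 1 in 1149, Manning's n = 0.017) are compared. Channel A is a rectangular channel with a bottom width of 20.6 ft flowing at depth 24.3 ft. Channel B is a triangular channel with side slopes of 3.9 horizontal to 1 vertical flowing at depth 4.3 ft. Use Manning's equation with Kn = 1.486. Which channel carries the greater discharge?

channel A

Channel A: Flow area A = b·y = 20.6 × 24.3 = 500.6 ft². Wetted perimeter P = b + 2y = 20.6 + 2×24.3 = 69.2 ft. Hydraulic radius R = A/P = 500.6/69.2 = 7.234 ft. Q_A = (1.486/0.017)·500.6·7.234^(2/3)·√0.0008703 = 4828 ft³/s.
Channel B: For a triangular section with side slope z = 3.9: A = zy² = 3.9×4.3² = 72.11 ft²; P = 2y√(1+z²) = 2×4.3×4.026 = 34.63 ft. Hydraulic radius R = A/P = 72.11/34.63 = 2.083 ft. Q_B = (1.486/0.017)·72.11·2.083^(2/3)·√0.0008703 = 303.3 ft³/s.
Q_A = 4828 ft³/s vs Q_B = 303.3 ft³/s, so channel A carries more.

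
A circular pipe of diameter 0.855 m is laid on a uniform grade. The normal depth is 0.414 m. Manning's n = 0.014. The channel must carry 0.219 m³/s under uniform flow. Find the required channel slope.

S = 0.000996

For a circular section of diameter D = 0.855 m at depth y = 0.414 m, the central angle is θ = 2 arccos(1 − 2y/D) = 3.078 rad. Then A = (D²/8)(θ − sin θ) = 0.2755 m² and P = Dθ/2 = 1.316 m.
Hydraulic radius R = A/P = 0.2755/1.316 = 0.2094 m.
From Manning's equation, S = [nQ / (1 A R^(2/3))]² = [0.014 × 0.219 / (1 × 0.2755 × 0.2094^(2/3))]² = 0.000996.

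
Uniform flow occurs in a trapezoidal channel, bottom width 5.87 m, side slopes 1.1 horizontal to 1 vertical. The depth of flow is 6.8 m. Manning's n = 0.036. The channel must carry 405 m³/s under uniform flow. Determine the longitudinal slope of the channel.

With bottom width b = 5.87 m and side slope z = 1.1: A = (b + zy)y = (5.87 + 1.1×6.8)×6.8 = 90.78 m²; P = b + 2y√(1+z²) = 5.87 + 2×6.8×1.487 = 26.09 m.
Hydraulic radius R = A/P = 90.78/26.09 = 3.48 m.
From Manning's equation, S = [nQ / (1 A R^(2/3))]² = [0.036 × 405 / (1 × 90.78 × 3.48^(2/3))]² = 0.00489.

S = 0.00489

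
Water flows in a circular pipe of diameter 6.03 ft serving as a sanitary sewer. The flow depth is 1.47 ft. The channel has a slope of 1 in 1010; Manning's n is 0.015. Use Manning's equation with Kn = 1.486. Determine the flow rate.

For a circular section of diameter D = 6.03 ft at depth y = 1.47 ft, the central angle is θ = 2 arccos(1 − 2y/D) = 2.066 rad. Then A = (D²/8)(θ − sin θ) = 5.388 ft² and P = Dθ/2 = 6.228 ft.
Hydraulic radius R = A/P = 5.388/6.228 = 0.8652 ft.
Manning's equation: Q = (1.486/n) A R^(2/3) S^(1/2) = (1.486/0.015) × 5.388 × 0.8652^(2/3) × 0.0009901^(1/2) = 15.3 ft³/s.

Q = 15.3 ft³/s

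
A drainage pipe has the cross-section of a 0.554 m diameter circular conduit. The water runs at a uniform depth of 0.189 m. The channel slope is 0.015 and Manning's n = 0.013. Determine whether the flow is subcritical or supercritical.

supercritical

For a circular section of diameter D = 0.554 m at depth y = 0.189 m, the central angle is θ = 2 arccos(1 − 2y/D) = 2.495 rad. Then A = (D²/8)(θ − sin θ) = 0.07261 m² and P = Dθ/2 = 0.6911 m.
Hydraulic radius R = A/P = 0.07261/0.6911 = 0.1051 m.
V = (1/n) R^(2/3) √S = (1/0.013) × 0.1051^(2/3) × √0.015 = 2.098 m/s. Hydraulic depth D_h = A/T = 0.07261/0.5253 = 0.1382 m.
Froude number Fr = V/√(g·D_h) = 2.098/√(9.81×0.1382) = 1.8, which is greater than 1, so the flow is supercritical.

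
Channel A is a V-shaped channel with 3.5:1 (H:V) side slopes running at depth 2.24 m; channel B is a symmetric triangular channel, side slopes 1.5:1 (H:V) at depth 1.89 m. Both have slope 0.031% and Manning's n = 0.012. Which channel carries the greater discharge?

Channel A: For a triangular section with side slope z = 3.5: A = zy² = 3.5×2.24² = 17.56 m²; P = 2y√(1+z²) = 2×2.24×3.64 = 16.31 m. Hydraulic radius R = A/P = 17.56/16.31 = 1.077 m. Q_A = (1/0.012)·17.56·1.077^(2/3)·√0.00031 = 27.07 m³/s.
Channel B: For a triangular section with side slope z = 1.5: A = zy² = 1.5×1.89² = 5.358 m²; P = 2y√(1+z²) = 2×1.89×1.803 = 6.814 m. Hydraulic radius R = A/P = 5.358/6.814 = 0.7863 m. Q_B = (1/0.012)·5.358·0.7863^(2/3)·√0.00031 = 6.697 m³/s.
Q_A = 27.07 m³/s vs Q_B = 6.697 m³/s, so channel A carries more.

channel A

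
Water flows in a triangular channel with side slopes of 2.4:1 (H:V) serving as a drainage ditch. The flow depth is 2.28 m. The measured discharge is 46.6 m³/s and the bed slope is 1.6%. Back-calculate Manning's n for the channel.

For a triangular section with side slope z = 2.4: A = zy² = 2.4×2.28² = 12.48 m²; P = 2y√(1+z²) = 2×2.28×2.6 = 11.86 m.
Hydraulic radius R = A/P = 12.48/11.86 = 1.052 m.
Rearranging Manning's equation: n = (1/Q) A R^(2/3) S^(1/2) = (1/46.6) × 12.48 × 1.052^(2/3) × √0.016 = 0.035.

n = 0.035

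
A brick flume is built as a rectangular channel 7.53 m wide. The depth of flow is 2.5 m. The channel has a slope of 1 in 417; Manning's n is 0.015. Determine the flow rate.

Q = 80.6 m³/s

Flow area A = b·y = 7.53 × 2.5 = 18.82 m². Wetted perimeter P = b + 2y = 7.53 + 2×2.5 = 12.53 m.
Hydraulic radius R = A/P = 18.82/12.53 = 1.502 m.
Manning's equation: Q = (1/n) A R^(2/3) S^(1/2) = (1/0.015) × 18.82 × 1.502^(2/3) × 0.002398^(1/2) = 80.6 m³/s.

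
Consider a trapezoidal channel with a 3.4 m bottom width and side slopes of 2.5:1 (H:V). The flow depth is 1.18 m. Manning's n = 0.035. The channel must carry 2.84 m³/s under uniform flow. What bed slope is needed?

With bottom width b = 3.4 m and side slope z = 2.5: A = (b + zy)y = (3.4 + 2.5×1.18)×1.18 = 7.493 m²; P = b + 2y√(1+z²) = 3.4 + 2×1.18×2.693 = 9.754 m.
Hydraulic radius R = A/P = 7.493/9.754 = 0.7682 m.
From Manning's equation, S = [nQ / (1 A R^(2/3))]² = [0.035 × 2.84 / (1 × 7.493 × 0.7682^(2/3))]² = 0.00025.

S = 0.00025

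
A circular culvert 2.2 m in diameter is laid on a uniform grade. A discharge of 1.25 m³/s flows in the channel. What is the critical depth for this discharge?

At critical depth, Q² T / (g A³) = 1, i.e. A³/T = Q²/g = 1.25²/9.81 = 0.1593.
Trying y = 0.409 m: A³/T = 0.06764 — too small.
Trying y = 0.618 m: A³/T = 0.3391 — too large.
Trying y = 0.509 m: A³/T = 0.1592 — close enough.

y_c = 0.509 m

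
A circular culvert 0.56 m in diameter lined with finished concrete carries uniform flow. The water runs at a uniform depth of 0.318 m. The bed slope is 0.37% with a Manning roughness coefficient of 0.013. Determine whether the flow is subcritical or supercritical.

For a circular section of diameter D = 0.56 m at depth y = 0.318 m, the central angle is θ = 2 arccos(1 − 2y/D) = 3.414 rad. Then A = (D²/8)(θ − sin θ) = 0.1444 m² and P = Dθ/2 = 0.9559 m.
Hydraulic radius R = A/P = 0.1444/0.9559 = 0.151 m.
V = (1/n) R^(2/3) √S = (1/0.013) × 0.151^(2/3) × √0.0037 = 1.327 m/s. Hydraulic depth D_h = A/T = 0.1444/0.5548 = 0.2602 m.
Froude number Fr = V/√(g·D_h) = 1.327/√(9.81×0.2602) = 0.831, which is less than 1, so the flow is subcritical.

subcritical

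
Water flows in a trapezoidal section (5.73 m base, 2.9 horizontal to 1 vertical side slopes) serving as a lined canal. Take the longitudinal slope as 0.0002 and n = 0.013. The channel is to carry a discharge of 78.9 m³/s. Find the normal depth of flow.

Manning's equation rearranged: A R^(2/3) = nQ / (1·√S) = 0.013 × 78.9 / (√0.0002) = 72.53.
At y = 2.63 m: A R^(2/3) = 48.19 — too small.
At y = 3.63 m: A R^(2/3) = 97.01 — too large.
At y = 3.18 m: A R^(2/3) = 72.52 — ≈ 72.53.

y_n = 3.18 m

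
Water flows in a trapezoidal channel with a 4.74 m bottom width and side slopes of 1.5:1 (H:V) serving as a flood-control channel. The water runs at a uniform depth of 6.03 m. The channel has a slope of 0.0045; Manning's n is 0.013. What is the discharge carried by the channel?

Q = 920 m³/s

With bottom width b = 4.74 m and side slope z = 1.5: A = (b + zy)y = (4.74 + 1.5×6.03)×6.03 = 83.12 m²; P = b + 2y√(1+z²) = 4.74 + 2×6.03×1.803 = 26.48 m.
Hydraulic radius R = A/P = 83.12/26.48 = 3.139 m.
Manning's equation: Q = (1/n) A R^(2/3) S^(1/2) = (1/0.013) × 83.12 × 3.139^(2/3) × 0.0045^(1/2) = 920 m³/s.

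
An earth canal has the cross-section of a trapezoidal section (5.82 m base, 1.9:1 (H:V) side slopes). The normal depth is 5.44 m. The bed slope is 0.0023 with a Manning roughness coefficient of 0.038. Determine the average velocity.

With bottom width b = 5.82 m and side slope z = 1.9: A = (b + zy)y = (5.82 + 1.9×5.44)×5.44 = 87.89 m²; P = b + 2y√(1+z²) = 5.82 + 2×5.44×2.147 = 29.18 m.
Hydraulic radius R = A/P = 87.89/29.18 = 3.012 m.
From Manning's equation, V = (1/n) R^(2/3) S^(1/2) = (1/0.038) × 3.012^(2/3) × 0.0023^(1/2) = 2.63 m/s.

V = 2.63 m/s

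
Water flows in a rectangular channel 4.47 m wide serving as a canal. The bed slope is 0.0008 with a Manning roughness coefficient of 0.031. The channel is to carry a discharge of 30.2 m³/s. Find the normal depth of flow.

y_n = 5.45 m

Manning's equation rearranged: A R^(2/3) = nQ / (1·√S) = 0.031 × 30.2 / (√0.0008) = 33.1.
Try y = 4.49 m: A R^(2/3) = 26.21 — too small.
Try y = 5.92 m: A R^(2/3) = 36.54 — too large.
Try y = 5.45 m: A R^(2/3) = 33.12 — close enough.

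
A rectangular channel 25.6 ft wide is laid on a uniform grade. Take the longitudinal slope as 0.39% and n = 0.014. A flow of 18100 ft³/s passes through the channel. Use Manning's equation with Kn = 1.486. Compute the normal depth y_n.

Manning's equation rearranged: A R^(2/3) = nQ / (1.486·√S) = 0.014 × 18100 / (1.486 × √0.0039) = 2731.
Try y = 29.5 ft: A R^(2/3) = 3250 — high.
Try y = 25.6 ft: A R^(2/3) = 2737 — matches.

y_n = 25.6 ft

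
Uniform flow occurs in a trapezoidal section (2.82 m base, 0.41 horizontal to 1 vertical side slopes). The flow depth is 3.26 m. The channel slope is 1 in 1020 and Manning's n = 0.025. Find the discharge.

With bottom width b = 2.82 m and side slope z = 0.41: A = (b + zy)y = (2.82 + 0.41×3.26)×3.26 = 13.55 m²; P = b + 2y√(1+z²) = 2.82 + 2×3.26×1.081 = 9.867 m.
Hydraulic radius R = A/P = 13.55/9.867 = 1.373 m.
Manning's equation: Q = (1/n) A R^(2/3) S^(1/2) = (1/0.025) × 13.55 × 1.373^(2/3) × 0.0009804^(1/2) = 21 m³/s.

Q = 21 m³/s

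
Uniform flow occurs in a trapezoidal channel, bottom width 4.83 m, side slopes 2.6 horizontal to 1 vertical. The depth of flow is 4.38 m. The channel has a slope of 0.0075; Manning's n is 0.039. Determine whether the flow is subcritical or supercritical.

subcritical

With bottom width b = 4.83 m and side slope z = 2.6: A = (b + zy)y = (4.83 + 2.6×4.38)×4.38 = 71.03 m²; P = b + 2y√(1+z²) = 4.83 + 2×4.38×2.786 = 29.23 m.
Hydraulic radius R = A/P = 71.03/29.23 = 2.43 m.
V = (1/n) R^(2/3) √S = (1/0.039) × 2.43^(2/3) × √0.0075 = 4.014 m/s. Hydraulic depth D_h = A/T = 71.03/27.61 = 2.573 m.
Froude number Fr = V/√(g·D_h) = 4.014/√(9.81×2.573) = 0.799, which is less than 1, so the flow is subcritical.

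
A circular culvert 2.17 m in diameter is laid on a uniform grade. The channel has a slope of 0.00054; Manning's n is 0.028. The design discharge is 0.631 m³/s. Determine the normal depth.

Manning's equation rearranged: A R^(2/3) = nQ / (1·√S) = 0.028 × 0.631 / (√0.00054) = 0.7603.
Trying y = 0.697 m: A R^(2/3) = 0.5494 — low.
Trying y = 0.95 m: A R^(2/3) = 0.9758 — high.
Trying y = 0.828 m: A R^(2/3) = 0.7601 — matches.

y_n = 0.828 m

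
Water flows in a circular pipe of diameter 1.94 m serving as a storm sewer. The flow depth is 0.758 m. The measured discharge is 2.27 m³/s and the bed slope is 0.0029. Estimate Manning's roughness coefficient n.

n = 0.014

For a circular section of diameter D = 1.94 m at depth y = 0.758 m, the central angle is θ = 2 arccos(1 − 2y/D) = 2.701 rad. Then A = (D²/8)(θ − sin θ) = 1.07 m² and P = Dθ/2 = 2.62 m.
Hydraulic radius R = A/P = 1.07/2.62 = 0.4084 m.
Rearranging Manning's equation: n = (1/Q) A R^(2/3) S^(1/2) = (1/2.27) × 1.07 × 0.4084^(2/3) × √0.0029 = 0.014.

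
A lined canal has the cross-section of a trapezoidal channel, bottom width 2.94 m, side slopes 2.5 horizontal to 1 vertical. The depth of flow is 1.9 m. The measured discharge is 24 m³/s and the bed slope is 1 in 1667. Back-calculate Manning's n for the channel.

n = 0.016

With bottom width b = 2.94 m and side slope z = 2.5: A = (b + zy)y = (2.94 + 2.5×1.9)×1.9 = 14.61 m²; P = b + 2y√(1+z²) = 2.94 + 2×1.9×2.693 = 13.17 m.
Hydraulic radius R = A/P = 14.61/13.17 = 1.109 m.
Rearranging Manning's equation: n = (1/Q) A R^(2/3) S^(1/2) = (1/24) × 14.61 × 1.109^(2/3) × √0.0005999 = 0.016.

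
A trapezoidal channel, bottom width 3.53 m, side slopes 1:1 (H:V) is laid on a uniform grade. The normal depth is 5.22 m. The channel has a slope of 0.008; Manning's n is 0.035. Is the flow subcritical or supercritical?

With bottom width b = 3.53 m and side slope z = 1: A = (b + zy)y = (3.53 + 1×5.22)×5.22 = 45.67 m²; P = b + 2y√(1+z²) = 3.53 + 2×5.22×1.414 = 18.29 m.
Hydraulic radius R = A/P = 45.67/18.29 = 2.497 m.
V = (1/n) R^(2/3) √S = (1/0.035) × 2.497^(2/3) × √0.008 = 4.703 m/s. Hydraulic depth D_h = A/T = 45.67/13.97 = 3.27 m.
Froude number Fr = V/√(g·D_h) = 4.703/√(9.81×3.27) = 0.83, which is less than 1, so the flow is subcritical.

subcritical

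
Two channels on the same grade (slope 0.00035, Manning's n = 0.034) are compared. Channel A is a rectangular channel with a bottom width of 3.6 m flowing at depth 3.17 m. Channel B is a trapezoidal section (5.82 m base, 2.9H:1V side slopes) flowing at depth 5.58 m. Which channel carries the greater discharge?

channel B

Channel A: Flow area A = b·y = 3.6 × 3.17 = 11.41 m². Wetted perimeter P = b + 2y = 3.6 + 2×3.17 = 9.94 m. Hydraulic radius R = A/P = 11.41/9.94 = 1.148 m. Q_A = (1/0.034)·11.41·1.148^(2/3)·√0.00035 = 6.885 m³/s.
Channel B: With bottom width b = 5.82 m and side slope z = 2.9: A = (b + zy)y = (5.82 + 2.9×5.58)×5.58 = 122.8 m²; P = b + 2y√(1+z²) = 5.82 + 2×5.58×3.068 = 40.05 m. Hydraulic radius R = A/P = 122.8/40.05 = 3.065 m. Q_B = (1/0.034)·122.8·3.065^(2/3)·√0.00035 = 142.5 m³/s.
Q_A = 6.885 m³/s vs Q_B = 142.5 m³/s, so channel B carries more.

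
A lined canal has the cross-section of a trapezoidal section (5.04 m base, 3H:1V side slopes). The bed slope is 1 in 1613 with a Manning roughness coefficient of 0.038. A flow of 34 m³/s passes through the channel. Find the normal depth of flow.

Manning's equation rearranged: A R^(2/3) = nQ / (1·√S) = 0.038 × 34 / (√0.00062) = 51.89.
Try y = 3.32 m: A R^(2/3) = 76.73 — high.
Try y = 2.05 m: A R^(2/3) = 26.96 — low.
Try y = 2.78 m: A R^(2/3) = 51.82 — close enough.

y_n = 2.78 m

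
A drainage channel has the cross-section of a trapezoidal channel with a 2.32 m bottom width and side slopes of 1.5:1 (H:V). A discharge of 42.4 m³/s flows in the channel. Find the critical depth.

y_c = 2.12 m

At critical depth, Q² T / (g A³) = 1, i.e. A³/T = Q²/g = 42.4²/9.81 = 183.3.
Try y = 1.6 m: A³/T = 60.49 — short.
Try y = 2.12 m: A³/T = 182.6 — ≈ 183.3.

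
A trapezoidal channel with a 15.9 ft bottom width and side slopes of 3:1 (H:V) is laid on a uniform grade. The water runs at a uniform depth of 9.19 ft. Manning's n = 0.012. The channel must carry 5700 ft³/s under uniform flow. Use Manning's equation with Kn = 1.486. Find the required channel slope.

With bottom width b = 15.9 ft and side slope z = 3: A = (b + zy)y = (15.9 + 3×9.19)×9.19 = 399.5 ft²; P = b + 2y√(1+z²) = 15.9 + 2×9.19×3.162 = 74.02 ft.
Hydraulic radius R = A/P = 399.5/74.02 = 5.397 ft.
From Manning's equation, S = [nQ / (1.486 A R^(2/3))]² = [0.012 × 5700 / (1.486 × 399.5 × 5.397^(2/3))]² = 0.0014.

S = 0.0014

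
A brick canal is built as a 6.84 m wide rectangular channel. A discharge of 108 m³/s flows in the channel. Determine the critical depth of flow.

For a rectangular channel, critical depth y_c = (q²/g)^(1/3) where q = Q/b = 108/6.84 = 15.79 m²/s.
So y_c = (15.79²/9.81)^(1/3) = 2.94 m.

y_c = 2.94 m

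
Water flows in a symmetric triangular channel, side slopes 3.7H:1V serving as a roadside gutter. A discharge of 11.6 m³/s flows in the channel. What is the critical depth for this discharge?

y_c = 1.15 m

At critical depth, Q² T / (g A³) = 1, i.e. A³/T = Q²/g = 11.6²/9.81 = 13.72.
Trying y = 0.883 m: A³/T = 3.674 — too small.
Trying y = 1.15 m: A³/T = 13.77 — ≈ 13.72.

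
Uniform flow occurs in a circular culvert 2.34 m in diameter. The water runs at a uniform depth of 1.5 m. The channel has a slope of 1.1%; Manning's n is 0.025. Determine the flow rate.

Q = 9.36 m³/s

For a circular section of diameter D = 2.34 m at depth y = 1.5 m, the central angle is θ = 2 arccos(1 − 2y/D) = 3.713 rad. Then A = (D²/8)(θ − sin θ) = 2.912 m² and P = Dθ/2 = 4.345 m.
Hydraulic radius R = A/P = 2.912/4.345 = 0.6703 m.
Manning's equation: Q = (1/n) A R^(2/3) S^(1/2) = (1/0.025) × 2.912 × 0.6703^(2/3) × 0.011^(1/2) = 9.36 m³/s.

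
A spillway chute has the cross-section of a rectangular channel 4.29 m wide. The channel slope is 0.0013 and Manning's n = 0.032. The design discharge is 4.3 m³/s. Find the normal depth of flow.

y_n = 1.1 m

Manning's equation rearranged: A R^(2/3) = nQ / (1·√S) = 0.032 × 4.3 / (√0.0013) = 3.816.
At y = 0.792 m: A R^(2/3) = 2.359 — low.
At y = 1.29 m: A R^(2/3) = 4.791 — high.
At y = 1.1 m: A R^(2/3) = 3.816 — ≈ 3.816.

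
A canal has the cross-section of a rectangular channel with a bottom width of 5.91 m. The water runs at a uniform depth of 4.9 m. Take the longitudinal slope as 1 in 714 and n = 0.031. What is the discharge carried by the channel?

Flow area A = b·y = 5.91 × 4.9 = 28.96 m². Wetted perimeter P = b + 2y = 5.91 + 2×4.9 = 15.71 m.
Hydraulic radius R = A/P = 28.96/15.71 = 1.843 m.
Manning's equation: Q = (1/n) A R^(2/3) S^(1/2) = (1/0.031) × 28.96 × 1.843^(2/3) × 0.001401^(1/2) = 52.6 m³/s.

Q = 52.6 m³/s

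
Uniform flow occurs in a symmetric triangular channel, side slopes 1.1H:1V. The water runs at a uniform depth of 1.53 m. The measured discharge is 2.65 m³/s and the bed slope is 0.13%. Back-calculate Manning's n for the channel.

For a triangular section with side slope z = 1.1: A = zy² = 1.1×1.53² = 2.575 m²; P = 2y√(1+z²) = 2×1.53×1.487 = 4.549 m.
Hydraulic radius R = A/P = 2.575/4.549 = 0.5661 m.
Rearranging Manning's equation: n = (1/Q) A R^(2/3) S^(1/2) = (1/2.65) × 2.575 × 0.5661^(2/3) × √0.0013 = 0.024.

n = 0.024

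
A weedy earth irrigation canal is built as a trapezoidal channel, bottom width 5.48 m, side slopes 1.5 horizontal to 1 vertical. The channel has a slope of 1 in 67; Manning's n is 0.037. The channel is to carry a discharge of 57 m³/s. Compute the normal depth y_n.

y_n = 1.82 m

Manning's equation rearranged: A R^(2/3) = nQ / (1·√S) = 0.037 × 57 / (√0.01493) = 17.26.
Try y = 1.54 m: A R^(2/3) = 12.69 — too small.
Try y = 2.15 m: A R^(2/3) = 23.58 — too large.
Try y = 1.82 m: A R^(2/3) = 17.25 — close enough.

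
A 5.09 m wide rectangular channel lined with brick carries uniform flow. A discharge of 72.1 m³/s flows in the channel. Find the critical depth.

For a rectangular channel, critical depth y_c = (q²/g)^(1/3) where q = Q/b = 72.1/5.09 = 14.17 m²/s.
So y_c = (14.17²/9.81)^(1/3) = 2.73 m.

y_c = 2.73 m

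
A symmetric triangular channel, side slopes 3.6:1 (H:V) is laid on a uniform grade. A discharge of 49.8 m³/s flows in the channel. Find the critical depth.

At critical depth, Q² T / (g A³) = 1, i.e. A³/T = Q²/g = 49.8²/9.81 = 252.8.
At y = 1.66 m: A³/T = 81.68 — too small.
At y = 2.26 m: A³/T = 382 — too large.
At y = 2.08 m: A³/T = 252.3 — close enough.

y_c = 2.08 m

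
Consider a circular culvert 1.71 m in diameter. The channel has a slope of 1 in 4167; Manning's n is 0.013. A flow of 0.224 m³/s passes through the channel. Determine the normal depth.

Manning's equation rearranged: A R^(2/3) = nQ / (1·√S) = 0.013 × 0.224 / (√0.00024) = 0.188.
Trying y = 0.346 m: A R^(2/3) = 0.1168 — low.
Trying y = 0.544 m: A R^(2/3) = 0.2858 — high.
Trying y = 0.439 m: A R^(2/3) = 0.1882 — close enough.

y_n = 0.439 m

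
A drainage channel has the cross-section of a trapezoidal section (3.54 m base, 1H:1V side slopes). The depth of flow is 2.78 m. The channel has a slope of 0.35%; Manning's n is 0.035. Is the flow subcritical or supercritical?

With bottom width b = 3.54 m and side slope z = 1: A = (b + zy)y = (3.54 + 1×2.78)×2.78 = 17.57 m²; P = b + 2y√(1+z²) = 3.54 + 2×2.78×1.414 = 11.4 m.
Hydraulic radius R = A/P = 17.57/11.4 = 1.541 m.
V = (1/n) R^(2/3) √S = (1/0.035) × 1.541^(2/3) × √0.0035 = 2.255 m/s. Hydraulic depth D_h = A/T = 17.57/9.1 = 1.931 m.
Froude number Fr = V/√(g·D_h) = 2.255/√(9.81×1.931) = 0.518, which is less than 1, so the flow is subcritical.

subcritical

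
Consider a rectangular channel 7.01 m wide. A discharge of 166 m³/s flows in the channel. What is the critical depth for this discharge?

y_c = 3.85 m

For a rectangular channel, critical depth y_c = (q²/g)^(1/3) where q = Q/b = 166/7.01 = 23.68 m²/s.
So y_c = (23.68²/9.81)^(1/3) = 3.85 m.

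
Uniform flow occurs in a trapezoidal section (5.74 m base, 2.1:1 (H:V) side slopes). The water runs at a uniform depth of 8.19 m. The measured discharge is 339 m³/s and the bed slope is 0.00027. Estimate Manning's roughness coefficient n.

With bottom width b = 5.74 m and side slope z = 2.1: A = (b + zy)y = (5.74 + 2.1×8.19)×8.19 = 187.9 m²; P = b + 2y√(1+z²) = 5.74 + 2×8.19×2.326 = 43.84 m.
Hydraulic radius R = A/P = 187.9/43.84 = 4.285 m.
Rearranging Manning's equation: n = (1/Q) A R^(2/3) S^(1/2) = (1/339) × 187.9 × 4.285^(2/3) × √0.00027 = 0.024.

n = 0.024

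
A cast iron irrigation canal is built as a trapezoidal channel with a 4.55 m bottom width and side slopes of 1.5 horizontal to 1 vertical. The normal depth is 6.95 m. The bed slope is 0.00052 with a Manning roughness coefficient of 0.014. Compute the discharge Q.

Q = 392 m³/s

With bottom width b = 4.55 m and side slope z = 1.5: A = (b + zy)y = (4.55 + 1.5×6.95)×6.95 = 104.1 m²; P = b + 2y√(1+z²) = 4.55 + 2×6.95×1.803 = 29.61 m.
Hydraulic radius R = A/P = 104.1/29.61 = 3.515 m.
Manning's equation: Q = (1/n) A R^(2/3) S^(1/2) = (1/0.014) × 104.1 × 3.515^(2/3) × 0.00052^(1/2) = 392 m³/s.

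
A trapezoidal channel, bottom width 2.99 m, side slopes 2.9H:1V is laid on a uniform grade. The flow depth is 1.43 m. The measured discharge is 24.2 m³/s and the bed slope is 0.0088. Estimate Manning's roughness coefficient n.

n = 0.036

With bottom width b = 2.99 m and side slope z = 2.9: A = (b + zy)y = (2.99 + 2.9×1.43)×1.43 = 10.21 m²; P = b + 2y√(1+z²) = 2.99 + 2×1.43×3.068 = 11.76 m.
Hydraulic radius R = A/P = 10.21/11.76 = 0.8676 m.
Rearranging Manning's equation: n = (1/Q) A R^(2/3) S^(1/2) = (1/24.2) × 10.21 × 0.8676^(2/3) × √0.0088 = 0.036.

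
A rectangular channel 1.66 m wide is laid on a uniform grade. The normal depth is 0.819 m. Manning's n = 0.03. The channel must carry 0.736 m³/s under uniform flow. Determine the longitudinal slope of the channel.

Flow area A = b·y = 1.66 × 0.819 = 1.36 m². Wetted perimeter P = b + 2y = 1.66 + 2×0.819 = 3.298 m.
Hydraulic radius R = A/P = 1.36/3.298 = 0.4122 m.
From Manning's equation, S = [nQ / (1 A R^(2/3))]² = [0.03 × 0.736 / (1 × 1.36 × 0.4122^(2/3))]² = 0.00086.

S = 0.00086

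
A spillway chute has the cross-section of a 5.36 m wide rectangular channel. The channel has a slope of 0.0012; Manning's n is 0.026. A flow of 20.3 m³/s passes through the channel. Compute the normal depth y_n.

Manning's equation rearranged: A R^(2/3) = nQ / (1·√S) = 0.026 × 20.3 / (√0.0012) = 15.24.
At y = 1.96 m: A R^(2/3) = 11.41 — low.
At y = 2.86 m: A R^(2/3) = 19.03 — high.
At y = 2.42 m: A R^(2/3) = 15.23 — matches.

y_n = 2.42 m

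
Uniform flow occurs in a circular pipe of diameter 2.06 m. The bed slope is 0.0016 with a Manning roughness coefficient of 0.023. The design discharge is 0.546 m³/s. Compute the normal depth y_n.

y_n = 0.533 m

Manning's equation rearranged: A R^(2/3) = nQ / (1·√S) = 0.023 × 0.546 / (√0.0016) = 0.314.
Try y = 0.375 m: A R^(2/3) = 0.1549 — low.
Try y = 0.586 m: A R^(2/3) = 0.3782 — high.
Try y = 0.533 m: A R^(2/3) = 0.314 — ≈ 0.314.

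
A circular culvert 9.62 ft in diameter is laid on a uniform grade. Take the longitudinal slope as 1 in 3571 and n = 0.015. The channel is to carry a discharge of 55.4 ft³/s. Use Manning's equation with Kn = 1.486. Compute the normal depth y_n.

y_n = 3.32 ft

Manning's equation rearranged: A R^(2/3) = nQ / (1.486·√S) = 0.015 × 55.4 / (1.486 × √0.00028) = 33.42.
Trying y = 3.88 ft: A R^(2/3) = 44.64 — high.
Trying y = 2.64 ft: A R^(2/3) = 21.48 — low.
Trying y = 3.32 ft: A R^(2/3) = 33.41 — ≈ 33.42.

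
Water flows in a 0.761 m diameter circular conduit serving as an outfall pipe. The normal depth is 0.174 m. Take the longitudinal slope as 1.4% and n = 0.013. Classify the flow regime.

supercritical

For a circular section of diameter D = 0.761 m at depth y = 0.174 m, the central angle is θ = 2 arccos(1 − 2y/D) = 1.994 rad. Then A = (D²/8)(θ − sin θ) = 0.07837 m² and P = Dθ/2 = 0.7588 m.
Hydraulic radius R = A/P = 0.07837/0.7588 = 0.1033 m.
V = (1/n) R^(2/3) √S = (1/0.013) × 0.1033^(2/3) × √0.014 = 2.004 m/s. Hydraulic depth D_h = A/T = 0.07837/0.6392 = 0.1226 m.
Froude number Fr = V/√(g·D_h) = 2.004/√(9.81×0.1226) = 1.83, which is greater than 1, so the flow is supercritical.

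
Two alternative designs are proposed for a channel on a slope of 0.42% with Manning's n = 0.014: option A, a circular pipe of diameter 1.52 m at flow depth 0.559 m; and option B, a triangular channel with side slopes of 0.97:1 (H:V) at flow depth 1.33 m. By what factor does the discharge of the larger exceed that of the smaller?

Channel A: For a circular section of diameter D = 1.52 m at depth y = 0.559 m, the central angle is θ = 2 arccos(1 − 2y/D) = 2.606 rad. Then A = (D²/8)(θ − sin θ) = 0.6054 m² and P = Dθ/2 = 1.981 m. Hydraulic radius R = A/P = 0.6054/1.981 = 0.3056 m. Q_A = (1/0.014)·0.6054·0.3056^(2/3)·√0.0042 = 1.271 m³/s.
Channel B: For a triangular section with side slope z = 0.97: A = zy² = 0.97×1.33² = 1.716 m²; P = 2y√(1+z²) = 2×1.33×1.393 = 3.706 m. Hydraulic radius R = A/P = 1.716/3.706 = 0.463 m. Q_B = (1/0.014)·1.716·0.463^(2/3)·√0.0042 = 4.754 m³/s.
The larger discharge is 4.754 m³/s and the smaller is 1.271 m³/s; the ratio is 3.74.

3.74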